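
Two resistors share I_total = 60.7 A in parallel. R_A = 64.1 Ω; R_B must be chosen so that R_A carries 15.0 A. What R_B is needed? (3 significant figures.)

The fraction through R_A equals R_B/(R_A+R_B).
With f = 0.2471, R_B = R_A · f/(1−f) = 64.1 × 0.3282 = 21.04 Ω.

R_B ≈ 21.0 Ω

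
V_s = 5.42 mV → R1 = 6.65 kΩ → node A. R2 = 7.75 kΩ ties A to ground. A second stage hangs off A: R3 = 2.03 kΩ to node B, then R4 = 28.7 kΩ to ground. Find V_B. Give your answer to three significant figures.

V_B ≈ 2.44 mV

The second stage (R3 + R4 = 30.73 kΩ) loads node A in parallel with R2.
R2 ‖ (R3+R4) = 6.189 kΩ.
So V_A = 5.42 × 0.4821 = 2.613 mV.
Then the unloaded second divider: V_B = V_A × R4/(R3+R4) = 2.613 × 0.9339 = 2.440 mV.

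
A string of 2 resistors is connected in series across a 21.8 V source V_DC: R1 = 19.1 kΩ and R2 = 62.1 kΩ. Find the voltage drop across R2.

V ≈ 16.7 V

Total series resistance ΣR = 19.1 + 62.1 = 81.20 kΩ.
Voltage divider: V = V_DC · (62.10 / 81.20) = 21.8 × 0.7648 = 16.67 V.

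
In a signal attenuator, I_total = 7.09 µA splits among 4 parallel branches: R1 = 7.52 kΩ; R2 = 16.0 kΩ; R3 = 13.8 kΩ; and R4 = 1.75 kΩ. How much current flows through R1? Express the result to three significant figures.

ΣG = 1/7.52 + 1/16.0 + 1/13.8 + 1/1.75 = 0.8394.
By the current-divider rule, I = I_total · G_k/ΣG = 7.09 × 0.1584 = 1.123 µA.

I ≈ 1.12 µA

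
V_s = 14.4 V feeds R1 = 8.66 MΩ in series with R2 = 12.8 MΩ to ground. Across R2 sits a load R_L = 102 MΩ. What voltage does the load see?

R2 ‖ R_L = (12.8 × 102)/(12.8 + 102) = 11.37 MΩ.
Then V_out = V_s · R2'/(R1 + R2') = 14.4 × 11.37/20.03 = 8.175 V.

V_out ≈ 8.18 V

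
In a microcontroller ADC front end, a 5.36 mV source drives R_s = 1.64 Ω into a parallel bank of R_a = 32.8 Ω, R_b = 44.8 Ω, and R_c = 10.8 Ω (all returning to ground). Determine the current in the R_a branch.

I ≈ 0.132 mA

Combine the parallel branches: R_p = (1/32.8 + 1/44.8 + 1/10.8)⁻¹ = 6.877 Ω.
V_A by voltage divider: V_A = 5.36 × 6.877/(1.64 + 6.877) = 4.328 mV.
I(R_a) = V_A / R_a = 4.328/32.8 = 0.1319 mA.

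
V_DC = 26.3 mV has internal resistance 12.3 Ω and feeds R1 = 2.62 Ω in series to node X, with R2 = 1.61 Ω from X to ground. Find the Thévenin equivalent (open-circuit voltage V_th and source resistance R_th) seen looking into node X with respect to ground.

R1' = 12.3 + 2.62 = 14.92 Ω (source resistance + R1).
Open-circuit (no load on X): V_th = V_DC · R2/(R1' + R2) = 26.3 × 1.61/(14.92 + 1.61) = 2.562 mV.
Looking into X with the source shorted: R_th = R1'·R2/(R1'+R2) = 14.92 × 1.61/16.53 = 1.453 Ω.

V_th ≈ 2.56 mV, R_th ≈ 1.45 Ω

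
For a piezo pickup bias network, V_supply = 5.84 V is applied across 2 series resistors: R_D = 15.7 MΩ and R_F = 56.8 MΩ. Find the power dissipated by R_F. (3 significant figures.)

The common current is I = 5.84/72.50 = 0.08055 µA.
P(R_F) = I²·R_F = (0.08055)² × 56.8 = 0.3686 µW.

P ≈ 0.369 µW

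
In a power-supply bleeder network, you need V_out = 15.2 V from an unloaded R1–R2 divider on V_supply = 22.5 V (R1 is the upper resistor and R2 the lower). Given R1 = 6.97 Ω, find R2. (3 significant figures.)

R2 ≈ 14.5 Ω

Required fraction k = V_out/V_supply = 0.6756.
Rearranging, R2 = R1·k/(1−k) = 6.97 × 2.082 = 14.51 Ω.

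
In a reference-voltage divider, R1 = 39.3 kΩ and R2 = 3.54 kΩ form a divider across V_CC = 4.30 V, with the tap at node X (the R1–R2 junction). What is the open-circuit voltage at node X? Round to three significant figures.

Open-circuit (no load on X): V_th = V_CC · R2/(R1 + R2) = 4.30 × 3.54/(39.30 + 3.54) = 0.3553 V.

V_th ≈ 0.355 V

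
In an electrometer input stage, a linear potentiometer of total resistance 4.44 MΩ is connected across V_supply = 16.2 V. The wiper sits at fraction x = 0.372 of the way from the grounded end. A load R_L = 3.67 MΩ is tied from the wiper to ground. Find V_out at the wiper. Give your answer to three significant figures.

V_out ≈ 4.70 V

Split the track: R_lower = x·R_p = 1.652 MΩ, R_upper = (1−x)·R_p = 2.788 MΩ.
(x·R_p) ‖ R_L = 1.139 MΩ.
V_out = 16.2 × 1.139/(2.788 + 1.139) = 4.698 V.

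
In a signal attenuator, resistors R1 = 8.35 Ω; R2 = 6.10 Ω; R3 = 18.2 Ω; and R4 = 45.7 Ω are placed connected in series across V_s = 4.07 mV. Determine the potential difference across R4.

ΣR = 8.35 + 6.10 + 18.2 + 45.7 = 78.35 Ω.
V = V_s · R/ΣR = 4.07 × 0.5833 = 2.374 mV.

V ≈ 2.37 mV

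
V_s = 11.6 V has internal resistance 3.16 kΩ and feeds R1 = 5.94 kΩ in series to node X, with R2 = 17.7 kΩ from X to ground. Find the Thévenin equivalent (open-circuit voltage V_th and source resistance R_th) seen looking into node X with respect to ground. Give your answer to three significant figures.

V_th ≈ 7.66 V, R_th ≈ 6.01 kΩ

R1' = 3.16 + 5.94 = 9.100 kΩ (source resistance + R1).
Open-circuit (no load on X): V_th = V_s · R2/(R1' + R2) = 11.6 × 17.7/(9.100 + 17.7) = 7.661 V.
Looking into X with the source shorted: R_th = R1'·R2/(R1'+R2) = 9.100 × 17.7/26.80 = 6.010 kΩ.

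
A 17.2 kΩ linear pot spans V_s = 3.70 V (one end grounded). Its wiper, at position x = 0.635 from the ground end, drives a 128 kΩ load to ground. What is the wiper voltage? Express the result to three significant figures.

V_out ≈ 2.28 V

Split the track: R_lower = x·R_p = 10.92 kΩ, R_upper = (1−x)·R_p = 6.278 kΩ.
R_L loads the lower segment: effective lower R = 10.06 kΩ.
Then V_out = V_s · 10.06/(6.278 + 10.06) = 2.279 V.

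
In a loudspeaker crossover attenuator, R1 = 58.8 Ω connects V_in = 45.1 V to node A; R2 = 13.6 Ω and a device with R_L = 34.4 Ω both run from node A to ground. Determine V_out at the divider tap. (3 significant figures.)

R2 ‖ R_L = (13.6 × 34.4)/(13.6 + 34.4) = 9.747 Ω.
Voltage divider with the loaded lower leg: V_out = 45.1 × 9.747/(58.8 + 9.747) = 45.1 × 0.1422 = 6.413 V.

V_out ≈ 6.41 V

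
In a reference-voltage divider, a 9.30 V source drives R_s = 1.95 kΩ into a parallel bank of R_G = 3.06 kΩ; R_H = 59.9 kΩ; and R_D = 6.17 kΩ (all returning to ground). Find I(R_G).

I ≈ 1.53 mA

Parallel bank: R_p = 1/(1/3.06 + 1/59.9 + 1/6.17) = 1.978 kΩ.
Node voltage V_A = V_s · R_p/(R_s + R_p) = 9.30 × 0.5036 = 4.683 V.
Branch current I = V_A/R_G = 4.683/3.06 = 1.530 mA.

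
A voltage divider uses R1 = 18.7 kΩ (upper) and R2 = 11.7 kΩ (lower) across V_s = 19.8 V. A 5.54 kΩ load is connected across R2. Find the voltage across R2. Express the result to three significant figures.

V_out ≈ 3.31 V

First combine the lower leg with the load: R2 ‖ R_L = 3.760 kΩ.
Now apply the divider: V_out = 19.8 × 0.1674 = 3.315 V.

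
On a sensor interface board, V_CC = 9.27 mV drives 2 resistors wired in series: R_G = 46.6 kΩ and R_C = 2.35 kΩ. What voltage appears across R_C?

V ≈ 0.445 mV

Total series resistance ΣR = 46.6 + 2.35 = 48.95 kΩ.
Voltage divider: V = V_CC · (2.350 / 48.95) = 9.27 × 0.04801 = 0.4450 mV.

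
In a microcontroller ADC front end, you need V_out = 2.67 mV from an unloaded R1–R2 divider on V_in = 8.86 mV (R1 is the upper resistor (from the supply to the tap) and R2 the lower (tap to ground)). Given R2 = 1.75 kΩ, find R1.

The divider ratio is R2/(R1+R2) = 2.67/8.86 = 0.3014.
So R1 = R2 · (V_in/V_out − 1) = 1.75 × (8.86/2.67 − 1) = 1.75 × 2.318 = 4.057 kΩ.

R1 ≈ 4.06 kΩ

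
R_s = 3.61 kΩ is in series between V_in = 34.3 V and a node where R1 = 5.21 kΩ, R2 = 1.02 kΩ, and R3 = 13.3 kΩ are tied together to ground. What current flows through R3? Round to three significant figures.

I ≈ 0.469 mA

Parallel bank: R_p = 1/(1/5.21 + 1/1.02 + 1/13.3) = 0.8016 kΩ.
V_A by voltage divider: V_A = 34.3 × 0.8016/(3.61 + 0.8016) = 6.232 V.
Branch current I = V_A/R3 = 6.232/13.3 = 0.4686 mA.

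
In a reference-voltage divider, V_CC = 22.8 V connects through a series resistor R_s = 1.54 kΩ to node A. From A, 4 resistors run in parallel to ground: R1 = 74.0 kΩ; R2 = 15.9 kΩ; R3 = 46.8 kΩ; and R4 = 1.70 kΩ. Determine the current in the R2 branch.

Equivalent of the parallel group: R_p = 1.458 kΩ.
V_A by voltage divider: V_A = 22.8 × 1.458/(1.54 + 1.458) = 11.09 V.
Branch current I = V_A/R2 = 11.09/15.9 = 0.6973 mA.
(Equivalently: I_total = 7.606 mA, then current-divider fraction G_k/ΣG = 0.09168.)

I ≈ 0.697 mA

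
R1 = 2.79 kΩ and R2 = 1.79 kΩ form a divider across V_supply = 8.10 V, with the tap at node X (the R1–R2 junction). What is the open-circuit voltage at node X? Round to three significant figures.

V_th is the unloaded tap voltage: V_supply · R2/(R1+R2) = 8.10 × 0.3908 = 3.166 V.

V_th ≈ 3.17 V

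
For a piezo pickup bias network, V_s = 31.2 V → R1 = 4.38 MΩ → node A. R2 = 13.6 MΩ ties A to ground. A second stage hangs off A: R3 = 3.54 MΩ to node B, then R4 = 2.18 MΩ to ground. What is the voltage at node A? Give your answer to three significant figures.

Looking into the second stage from A: R3 + R4 = 5.720 MΩ appears in parallel with R2.
R2 ‖ (R3+R4) = 4.027 MΩ.
First divider: V_A = V_s · 4.027/(4.38 + 4.027) = 14.94 V.

V_A ≈ 14.9 V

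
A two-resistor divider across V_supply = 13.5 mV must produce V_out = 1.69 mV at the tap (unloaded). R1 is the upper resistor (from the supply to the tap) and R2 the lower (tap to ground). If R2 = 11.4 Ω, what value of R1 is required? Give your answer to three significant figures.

Required fraction k = V_out/V_supply = 0.1252.
R1 = R2·(1/k − 1) = 11.4 × 6.988 = 79.67 Ω.

R1 ≈ 79.7 Ω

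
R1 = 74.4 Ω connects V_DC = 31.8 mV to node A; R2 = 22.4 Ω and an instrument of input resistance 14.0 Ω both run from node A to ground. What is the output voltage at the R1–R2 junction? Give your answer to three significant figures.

First combine the lower leg with the load: R2 ‖ R_L = 8.615 Ω.
Then V_out = V_DC · R2'/(R1 + R2') = 31.8 × 8.615/83.02 = 3.300 mV.

V_out ≈ 3.30 mV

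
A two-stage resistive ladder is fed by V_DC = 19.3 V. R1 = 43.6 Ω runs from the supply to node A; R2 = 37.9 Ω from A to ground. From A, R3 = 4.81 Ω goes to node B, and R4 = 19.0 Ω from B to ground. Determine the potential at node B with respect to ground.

V_B ≈ 3.87 V

Node A sees R2 in parallel with the series input of stage 2, R3 + R4 = 23.81 Ω.
Effective lower resistance at A: R2 ‖ 23.81 = 14.62 Ω.
First divider: V_A = V_DC · 14.62/(43.6 + 14.62) = 4.847 V.
V_B = V_A × 0.7980 = 3.868 V.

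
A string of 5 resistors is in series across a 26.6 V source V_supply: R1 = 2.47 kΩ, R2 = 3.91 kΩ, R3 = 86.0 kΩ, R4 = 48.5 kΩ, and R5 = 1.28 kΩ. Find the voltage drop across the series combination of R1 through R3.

Total series resistance ΣR = 2.47 + 3.91 + 86.0 + 48.5 + 1.28 = 142.2 kΩ.
R_{R1..R3} = 2.47 + 3.91 + 86.0 = 92.38 kΩ.
By the voltage-divider rule, V = 26.6 × 92.38/142.2 = 17.29 V.

V ≈ 17.3 V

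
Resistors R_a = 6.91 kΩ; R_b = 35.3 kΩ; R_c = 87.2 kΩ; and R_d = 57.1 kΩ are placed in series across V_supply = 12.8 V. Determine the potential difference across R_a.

Total series resistance ΣR = 6.91 + 35.3 + 87.2 + 57.1 = 186.5 kΩ.
By the voltage-divider rule, V = 12.8 × 6.910/186.5 = 0.4742 V.

V ≈ 0.474 V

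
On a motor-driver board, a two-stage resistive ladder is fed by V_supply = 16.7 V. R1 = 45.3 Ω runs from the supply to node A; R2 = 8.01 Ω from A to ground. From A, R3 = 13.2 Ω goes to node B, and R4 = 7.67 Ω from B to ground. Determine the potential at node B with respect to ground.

V_B ≈ 0.695 V

The second stage (R3 + R4 = 20.87 Ω) loads node A in parallel with R2.
R2 ‖ (R3+R4) = 5.788 Ω.
V_A = 16.7 × 5.788/(45.3 + 5.788) = 1.892 V.
Stage 2 is unloaded, so V_B = V_A · R4/(R3+R4) = 1.892 × 7.67/20.87 = 0.6954 V.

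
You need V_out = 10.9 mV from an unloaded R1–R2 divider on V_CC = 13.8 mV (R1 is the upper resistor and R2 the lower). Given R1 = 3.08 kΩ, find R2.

V_out/V_CC = R2/(R1+R2) = 0.7899.
Rearranging, R2 = R1·k/(1−k) = 3.08 × 3.759 = 11.58 kΩ.

R2 ≈ 11.6 kΩ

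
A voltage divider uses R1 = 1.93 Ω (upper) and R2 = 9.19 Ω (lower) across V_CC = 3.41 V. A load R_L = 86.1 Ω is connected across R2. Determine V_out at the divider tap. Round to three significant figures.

First combine the lower leg with the load: R2 ‖ R_L = 8.304 Ω.
Voltage divider with the loaded lower leg: V_out = 3.41 × 8.304/(1.93 + 8.304) = 3.41 × 0.8114 = 2.767 V.

V_out ≈ 2.77 V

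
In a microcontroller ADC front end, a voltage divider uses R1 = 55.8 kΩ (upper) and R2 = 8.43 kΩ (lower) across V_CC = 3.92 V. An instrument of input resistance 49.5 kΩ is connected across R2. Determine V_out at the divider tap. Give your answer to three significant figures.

V_out ≈ 0.448 V

The load sits in parallel with R2, giving an effective lower resistance R2' = R2·R_L/(R2+R_L) = 7.203 kΩ.
Voltage divider with the loaded lower leg: V_out = 3.92 × 7.203/(55.8 + 7.203) = 3.92 × 0.1143 = 0.4482 V.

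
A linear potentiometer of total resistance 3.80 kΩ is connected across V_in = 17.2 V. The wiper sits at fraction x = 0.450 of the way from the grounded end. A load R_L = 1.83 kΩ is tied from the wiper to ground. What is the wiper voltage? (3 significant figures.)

V_out ≈ 5.11 V

The pot divides into 2.090 kΩ above the wiper and 1.710 kΩ below.
Lower segment in parallel with the load: 1.710 ‖ 1.83 = 0.8840 kΩ.
Loaded-divider output: V_out = 17.2 × 0.2972 = 5.113 V.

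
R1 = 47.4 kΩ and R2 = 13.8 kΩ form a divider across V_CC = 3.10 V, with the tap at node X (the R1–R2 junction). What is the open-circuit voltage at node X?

Open-circuit (no load on X): V_th = V_CC · R2/(R1 + R2) = 3.10 × 13.8/(47.40 + 13.8) = 0.6990 V.

V_th ≈ 0.699 V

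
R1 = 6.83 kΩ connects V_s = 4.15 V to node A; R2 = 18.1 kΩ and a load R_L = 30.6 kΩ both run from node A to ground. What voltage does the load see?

V_out ≈ 2.59 V

R2 ‖ R_L = (18.1 × 30.6)/(18.1 + 30.6) = 11.37 kΩ.
Then V_out = V_s · R2'/(R1 + R2') = 4.15 × 11.37/18.20 = 2.593 V.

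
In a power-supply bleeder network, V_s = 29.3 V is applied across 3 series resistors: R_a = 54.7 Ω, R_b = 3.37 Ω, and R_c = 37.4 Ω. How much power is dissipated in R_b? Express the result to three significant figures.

P ≈ 0.317 W

The common current is I = 29.3/95.47 = 0.3069 A.
P = I²R = 0.09419 × 3.37 = 0.3174 W.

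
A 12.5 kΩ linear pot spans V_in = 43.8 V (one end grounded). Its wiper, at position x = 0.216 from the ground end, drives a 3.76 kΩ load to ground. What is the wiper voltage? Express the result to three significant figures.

V_out ≈ 6.05 V

Split the track: R_lower = x·R_p = 2.700 kΩ, R_upper = (1−x)·R_p = 9.800 kΩ.
(x·R_p) ‖ R_L = 1.572 kΩ.
Then V_out = V_in · 1.572/(9.800 + 1.572) = 6.053 V.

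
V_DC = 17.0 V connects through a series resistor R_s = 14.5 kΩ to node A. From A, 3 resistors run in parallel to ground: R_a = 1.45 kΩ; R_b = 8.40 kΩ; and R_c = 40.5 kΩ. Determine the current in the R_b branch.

Combine the parallel branches: R_p = (1/1.45 + 1/8.40 + 1/40.5)⁻¹ = 1.200 kΩ.
V_A by voltage divider: V_A = 17.0 × 1.200/(14.5 + 1.200) = 1.299 V.
I(R_b) = V_A / R_b = 1.299/8.40 = 0.1547 mA.

I ≈ 0.155 mA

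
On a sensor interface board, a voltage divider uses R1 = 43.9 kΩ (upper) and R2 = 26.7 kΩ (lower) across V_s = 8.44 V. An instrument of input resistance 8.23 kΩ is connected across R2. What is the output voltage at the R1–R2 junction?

V_out ≈ 1.06 V

First combine the lower leg with the load: R2 ‖ R_L = 6.291 kΩ.
Now apply the divider: V_out = 8.44 × 0.1253 = 1.058 V.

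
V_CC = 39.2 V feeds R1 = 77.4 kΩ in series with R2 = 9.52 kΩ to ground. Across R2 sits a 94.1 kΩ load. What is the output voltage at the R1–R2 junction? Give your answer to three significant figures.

R2 ‖ R_L = (9.52 × 94.1)/(9.52 + 94.1) = 8.645 kΩ.
Now apply the divider: V_out = 39.2 × 0.1005 = 3.939 V.
(Unloaded it would be 4.29 V; the load pulls it down.)

V_out ≈ 3.94 V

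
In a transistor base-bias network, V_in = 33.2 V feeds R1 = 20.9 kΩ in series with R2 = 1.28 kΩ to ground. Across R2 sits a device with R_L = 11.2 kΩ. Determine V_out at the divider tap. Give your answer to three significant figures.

First combine the lower leg with the load: R2 ‖ R_L = 1.149 kΩ.
Then V_out = V_in · R2'/(R1 + R2') = 33.2 × 1.149/22.05 = 1.730 V.

V_out ≈ 1.73 V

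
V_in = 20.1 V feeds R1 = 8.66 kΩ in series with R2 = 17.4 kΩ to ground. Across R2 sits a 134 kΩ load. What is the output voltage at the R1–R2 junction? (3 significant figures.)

V_out ≈ 12.9 V

R2 ‖ R_L = (17.4 × 134)/(17.4 + 134) = 15.40 kΩ.
Voltage divider with the loaded lower leg: V_out = 20.1 × 15.40/(8.66 + 15.40) = 20.1 × 0.6401 = 12.87 V.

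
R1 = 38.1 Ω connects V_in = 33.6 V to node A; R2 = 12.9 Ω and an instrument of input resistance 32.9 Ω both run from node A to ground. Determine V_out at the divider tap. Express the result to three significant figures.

V_out ≈ 6.57 V

R2 ‖ R_L = (12.9 × 32.9)/(12.9 + 32.9) = 9.267 Ω.
Then V_out = V_in · R2'/(R1 + R2') = 33.6 × 9.267/47.37 = 6.573 V.
(Unloaded it would be 8.50 V; the load pulls it down.)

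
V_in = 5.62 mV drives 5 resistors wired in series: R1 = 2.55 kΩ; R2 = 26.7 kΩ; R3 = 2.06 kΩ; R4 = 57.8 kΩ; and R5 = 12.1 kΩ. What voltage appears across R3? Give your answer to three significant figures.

V ≈ 0.114 mV

ΣR = 2.55 + 26.7 + 2.06 + 57.8 + 12.1 = 101.2 kΩ.
By the voltage-divider rule, V = 5.62 × 2.060/101.2 = 0.1144 mV.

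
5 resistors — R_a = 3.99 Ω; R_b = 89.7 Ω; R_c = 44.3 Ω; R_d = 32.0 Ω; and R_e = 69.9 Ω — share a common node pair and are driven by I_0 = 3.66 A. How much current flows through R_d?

I ≈ 0.347 A

ΣG = 1/3.99 + 1/89.7 + 1/44.3 + 1/32.0 + 1/69.9 = 0.3299.
By the current-divider rule, I = I_0 · G_k/ΣG = 3.66 × 0.09472 = 0.3467 A.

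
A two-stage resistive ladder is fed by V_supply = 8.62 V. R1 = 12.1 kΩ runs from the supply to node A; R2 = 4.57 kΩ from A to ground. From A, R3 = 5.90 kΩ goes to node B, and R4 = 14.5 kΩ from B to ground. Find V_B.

V_B ≈ 1.44 V

The second stage (R3 + R4 = 20.40 kΩ) loads node A in parallel with R2.
R2 ‖ (R3+R4) = 3.734 kΩ.
V_A = 8.62 × 3.734/(12.1 + 3.734) = 2.033 V.
Stage 2 is unloaded, so V_B = V_A · R4/(R3+R4) = 2.033 × 14.5/20.40 = 1.445 V.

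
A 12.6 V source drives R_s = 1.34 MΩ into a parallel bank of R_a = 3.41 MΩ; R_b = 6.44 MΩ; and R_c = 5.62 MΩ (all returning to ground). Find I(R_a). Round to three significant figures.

Equivalent of the parallel group: R_p = 1.596 MΩ.
V_A by voltage divider: V_A = 12.6 × 1.596/(1.34 + 1.596) = 6.850 V.
I(R_a) = V_A / R_a = 6.850/3.41 = 2.009 µA.

I ≈ 2.01 µA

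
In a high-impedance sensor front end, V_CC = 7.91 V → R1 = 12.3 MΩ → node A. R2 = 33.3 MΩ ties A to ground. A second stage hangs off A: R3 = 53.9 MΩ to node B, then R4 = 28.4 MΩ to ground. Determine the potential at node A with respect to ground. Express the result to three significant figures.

V_A ≈ 5.21 V

The second stage (R3 + R4 = 82.30 MΩ) loads node A in parallel with R2.
Effective lower resistance at A: R2 ‖ 82.30 = 23.71 MΩ.
First divider: V_A = V_CC · 23.71/(12.3 + 23.71) = 5.208 V.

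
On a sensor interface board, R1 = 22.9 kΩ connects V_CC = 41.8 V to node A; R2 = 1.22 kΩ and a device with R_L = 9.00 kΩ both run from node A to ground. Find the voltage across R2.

V_out ≈ 1.87 V

R2 ‖ R_L = (1.22 × 9.00)/(1.22 + 9.00) = 1.074 kΩ.
Then V_out = V_CC · R2'/(R1 + R2') = 41.8 × 1.074/23.97 = 1.873 V.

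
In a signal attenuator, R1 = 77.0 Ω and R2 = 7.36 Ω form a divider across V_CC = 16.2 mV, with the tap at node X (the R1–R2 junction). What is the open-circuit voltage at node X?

Open-circuit (no load on X): V_th = V_CC · R2/(R1 + R2) = 16.2 × 7.36/(77.00 + 7.36) = 1.413 mV.

V_th ≈ 1.41 mV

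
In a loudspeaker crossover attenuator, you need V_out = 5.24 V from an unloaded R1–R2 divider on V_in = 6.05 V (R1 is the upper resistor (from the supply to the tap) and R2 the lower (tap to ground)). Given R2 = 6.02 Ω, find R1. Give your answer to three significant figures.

Required fraction k = V_out/V_in = 0.8661.
Rearranging, R1 = R2·(1−k)/k = 6.02 × 0.1546 = 0.9306 Ω.

R1 ≈ 0.931 Ω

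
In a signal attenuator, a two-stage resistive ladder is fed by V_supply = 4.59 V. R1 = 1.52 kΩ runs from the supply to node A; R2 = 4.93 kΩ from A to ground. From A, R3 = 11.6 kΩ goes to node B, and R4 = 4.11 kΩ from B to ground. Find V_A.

V_A ≈ 3.27 V

The second stage (R3 + R4 = 15.71 kΩ) loads node A in parallel with R2.
Effective lower resistance at A: R2 ‖ 15.71 = 3.752 kΩ.
So V_A = 4.59 × 0.7117 = 3.267 V.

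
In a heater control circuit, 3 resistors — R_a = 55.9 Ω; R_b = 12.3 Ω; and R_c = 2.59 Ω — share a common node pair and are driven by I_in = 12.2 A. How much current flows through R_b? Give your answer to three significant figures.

I ≈ 2.04 A

Total conductance ΣG = 1/55.9 + 1/12.3 + 1/2.59 = 0.4853 (units of 1/Ω).
Current divider: I(R_b) = I_in · G_k/ΣG = 12.2 × (0.08130/0.4853) = 12.2 × 0.1675 = 2.044 A.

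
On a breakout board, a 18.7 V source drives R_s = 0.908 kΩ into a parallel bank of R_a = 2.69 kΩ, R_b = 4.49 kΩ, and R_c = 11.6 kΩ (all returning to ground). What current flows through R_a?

Equivalent of the parallel group: R_p = 1.469 kΩ.
Node voltage V_A = V_s · R_p/(R_s + R_p) = 18.7 × 0.6180 = 11.56 V.
Branch current I = V_A/R_a = 11.56/2.69 = 4.296 mA.

I ≈ 4.30 mA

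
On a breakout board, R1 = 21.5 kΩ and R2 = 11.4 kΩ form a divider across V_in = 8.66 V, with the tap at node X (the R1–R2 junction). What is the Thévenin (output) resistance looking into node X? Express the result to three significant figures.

Zeroing V_in shorts the top of R1 to ground, so R_th = R1 ‖ R2 = 7.450 kΩ.

R_th ≈ 7.45 kΩ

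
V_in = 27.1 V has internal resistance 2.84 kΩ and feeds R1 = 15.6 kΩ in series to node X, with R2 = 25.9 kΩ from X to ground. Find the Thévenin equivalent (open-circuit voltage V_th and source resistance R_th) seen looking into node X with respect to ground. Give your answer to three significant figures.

R1' = 2.84 + 15.6 = 18.44 kΩ (source resistance + R1).
With X open, the divider is unloaded: V_th = 27.1 × 25.9/44.34 = 15.83 V.
Looking into X with the source shorted: R_th = R1'·R2/(R1'+R2) = 18.44 × 25.9/44.34 = 10.77 kΩ.

V_th ≈ 15.8 V, R_th ≈ 10.8 kΩ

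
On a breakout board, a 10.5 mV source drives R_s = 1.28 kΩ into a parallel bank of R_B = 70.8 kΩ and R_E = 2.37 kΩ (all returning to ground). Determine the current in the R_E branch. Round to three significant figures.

I ≈ 2.84 µA

Parallel bank: R_p = 1/(1/70.8 + 1/2.37) = 2.293 kΩ.
Node voltage V_A = V_supply · R_p/(R_s + R_p) = 10.5 × 0.6418 = 6.739 mV.
I(R_E) = V_A / R_E = 6.739/2.37 = 2.843 µA.
(Check via current divider: I_total = 2.939 µA; share G_k/ΣG = 0.9676 → same result.)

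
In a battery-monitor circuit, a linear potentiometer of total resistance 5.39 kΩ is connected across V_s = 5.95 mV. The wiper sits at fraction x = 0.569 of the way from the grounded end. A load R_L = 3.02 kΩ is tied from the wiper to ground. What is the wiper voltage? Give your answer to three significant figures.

V_out ≈ 2.35 mV

Lower segment x·R_p = 3.067 kΩ; upper segment (1−x)·R_p = 2.323 kΩ.
Lower segment in parallel with the load: 3.067 ‖ 3.02 = 1.522 kΩ.
V_out = 5.95 × 1.522/(2.323 + 1.522) = 2.355 mV.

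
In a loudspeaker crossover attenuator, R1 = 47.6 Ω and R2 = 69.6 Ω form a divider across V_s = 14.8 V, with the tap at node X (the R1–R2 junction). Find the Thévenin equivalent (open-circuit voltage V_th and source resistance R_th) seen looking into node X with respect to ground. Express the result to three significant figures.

V_th ≈ 8.79 V, R_th ≈ 28.3 Ω

With X open, the divider is unloaded: V_th = 14.8 × 69.6/117.2 = 8.789 V.
Zeroing V_s shorts the top of R1 to ground, so R_th = R1 ‖ R2 = 28.27 Ω.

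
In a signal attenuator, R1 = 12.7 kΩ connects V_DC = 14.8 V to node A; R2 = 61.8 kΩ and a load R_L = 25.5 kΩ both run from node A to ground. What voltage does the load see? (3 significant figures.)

V_out ≈ 8.69 V

R2 ‖ R_L = (61.8 × 25.5)/(61.8 + 25.5) = 18.05 kΩ.
Then V_out = V_DC · R2'/(R1 + R2') = 14.8 × 18.05/30.75 = 8.688 V.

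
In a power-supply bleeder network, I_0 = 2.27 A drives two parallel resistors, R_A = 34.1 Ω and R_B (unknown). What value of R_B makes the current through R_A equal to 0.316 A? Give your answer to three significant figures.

The fraction through R_A equals R_B/(R_A+R_B).
With f = 0.1392, R_B = R_A · f/(1−f) = 34.1 × 0.1617 = 5.515 Ω.

R_B ≈ 5.51 Ω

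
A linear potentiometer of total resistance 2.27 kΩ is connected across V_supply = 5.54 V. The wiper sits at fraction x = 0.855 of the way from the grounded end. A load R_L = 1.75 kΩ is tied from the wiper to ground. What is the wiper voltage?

Lower segment x·R_p = 1.941 kΩ; upper segment (1−x)·R_p = 0.3292 kΩ.
R_L loads the lower segment: effective lower R = 0.9202 kΩ.
Loaded-divider output: V_out = 5.54 × 0.7366 = 4.081 V.

V_out ≈ 4.08 V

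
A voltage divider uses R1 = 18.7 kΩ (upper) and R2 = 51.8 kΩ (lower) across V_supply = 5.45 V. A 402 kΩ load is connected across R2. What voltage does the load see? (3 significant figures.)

First combine the lower leg with the load: R2 ‖ R_L = 45.89 kΩ.
Now apply the divider: V_out = 5.45 × 0.7105 = 3.872 V.

V_out ≈ 3.87 V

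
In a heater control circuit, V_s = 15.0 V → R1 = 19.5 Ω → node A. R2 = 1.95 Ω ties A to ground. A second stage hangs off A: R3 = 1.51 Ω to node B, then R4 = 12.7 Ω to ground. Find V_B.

Node A sees R2 in parallel with the series input of stage 2, R3 + R4 = 14.21 Ω.
R2 ‖ (R3+R4) = 1.715 Ω.
So V_A = 15.0 × 0.08083 = 1.212 V.
V_B = V_A × 0.8937 = 1.084 V.

V_B ≈ 1.08 V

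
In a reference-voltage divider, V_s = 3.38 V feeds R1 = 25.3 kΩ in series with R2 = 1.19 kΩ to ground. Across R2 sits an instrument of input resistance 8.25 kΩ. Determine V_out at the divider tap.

V_out ≈ 0.133 V

The load sits in parallel with R2, giving an effective lower resistance R2' = R2·R_L/(R2+R_L) = 1.040 kΩ.
Now apply the divider: V_out = 3.38 × 0.03948 = 0.1335 V.
(Unloaded it would be 0.152 V; the load pulls it down.)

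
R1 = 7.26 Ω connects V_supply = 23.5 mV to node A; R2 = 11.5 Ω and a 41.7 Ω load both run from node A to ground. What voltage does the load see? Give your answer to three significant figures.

First combine the lower leg with the load: R2 ‖ R_L = 9.014 Ω.
Now apply the divider: V_out = 23.5 × 0.5539 = 13.02 mV.
(Unloaded it would be 14.4 mV; the load pulls it down.)

V_out ≈ 13.0 mV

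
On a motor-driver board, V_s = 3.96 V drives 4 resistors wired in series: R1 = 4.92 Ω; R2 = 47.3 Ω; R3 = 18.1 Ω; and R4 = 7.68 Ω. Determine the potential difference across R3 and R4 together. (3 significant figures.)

V ≈ 1.31 V

ΣR = 4.92 + 47.3 + 18.1 + 7.68 = 78.00 Ω.
R_{R3..R4} = 18.1 + 7.68 = 25.78 Ω.
V = V_s · R/ΣR = 3.96 × 0.3305 = 1.309 V.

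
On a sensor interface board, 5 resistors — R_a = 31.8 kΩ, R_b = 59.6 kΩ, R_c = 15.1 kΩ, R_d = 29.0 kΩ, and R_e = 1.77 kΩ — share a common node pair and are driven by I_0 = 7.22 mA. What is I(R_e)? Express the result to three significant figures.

Conductances: ΣG = 1/31.8 + 1/59.6 + 1/15.1 + 1/29.0 + 1/1.77 = 0.7139 (1/kΩ).
Current divider: I(R_e) = I_0 · G_k/ΣG = 7.22 × (0.5650/0.7139) = 7.22 × 0.7914 = 5.714 mA.

I ≈ 5.71 mA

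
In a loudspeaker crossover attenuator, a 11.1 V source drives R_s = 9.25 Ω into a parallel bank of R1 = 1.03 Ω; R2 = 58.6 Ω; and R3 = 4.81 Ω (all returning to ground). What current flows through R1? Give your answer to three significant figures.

Parallel bank: R_p = 1/(1/1.03 + 1/58.6 + 1/4.81) = 0.8362 Ω.
V_A = 11.1 × 0.8362/10.09 = 0.9203 V.
I(R1) = V_A / R1 = 0.9203/1.03 = 0.8935 A.

I ≈ 0.893 A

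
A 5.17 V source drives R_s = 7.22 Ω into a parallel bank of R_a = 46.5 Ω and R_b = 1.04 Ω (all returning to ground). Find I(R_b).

Combine the parallel branches: R_p = (1/46.5 + 1/1.04)⁻¹ = 1.017 Ω.
Node voltage V_A = V_in · R_p/(R_s + R_p) = 5.17 × 0.1235 = 0.6385 V.
Branch current I = V_A/R_b = 0.6385/1.04 = 0.6139 A.

I ≈ 0.614 A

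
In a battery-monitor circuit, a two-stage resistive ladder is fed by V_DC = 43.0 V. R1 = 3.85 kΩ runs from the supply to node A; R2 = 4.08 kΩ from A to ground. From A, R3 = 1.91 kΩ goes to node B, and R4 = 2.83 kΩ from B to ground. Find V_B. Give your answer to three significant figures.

V_B ≈ 9.32 V

The second stage (R3 + R4 = 4.740 kΩ) loads node A in parallel with R2.
Effective lower resistance at A: R2 ‖ 4.740 = 2.193 kΩ.
V_A = 43.0 × 2.193/(3.85 + 2.193) = 15.60 V.
V_B = V_A × 0.5970 = 9.316 V.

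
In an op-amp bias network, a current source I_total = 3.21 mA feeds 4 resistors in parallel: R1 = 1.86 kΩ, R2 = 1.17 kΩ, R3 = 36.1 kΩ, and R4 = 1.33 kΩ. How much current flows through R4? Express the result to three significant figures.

Conductances: ΣG = 1/1.86 + 1/1.17 + 1/36.1 + 1/1.33 = 2.172 (1/kΩ).
By the current-divider rule, I = I_total · G_k/ΣG = 3.21 × 0.3462 = 1.111 mA.

I ≈ 1.11 mA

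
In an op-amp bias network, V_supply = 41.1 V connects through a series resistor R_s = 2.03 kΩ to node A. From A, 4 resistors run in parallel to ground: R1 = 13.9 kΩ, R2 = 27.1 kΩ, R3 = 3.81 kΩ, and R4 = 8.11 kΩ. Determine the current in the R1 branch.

I ≈ 1.48 mA

Combine the parallel branches: R_p = (1/13.9 + 1/27.1 + 1/3.81 + 1/8.11)⁻¹ = 2.022 kΩ.
V_A by voltage divider: V_A = 41.1 × 2.022/(2.03 + 2.022) = 20.51 V.
I(R1) = V_A / R1 = 20.51/13.9 = 1.475 mA.
(Check via current divider: I_total = 10.14 mA; share G_k/ΣG = 0.1455 → same result.)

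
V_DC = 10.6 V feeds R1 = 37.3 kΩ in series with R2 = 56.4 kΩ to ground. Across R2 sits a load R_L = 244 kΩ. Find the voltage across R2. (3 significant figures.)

First combine the lower leg with the load: R2 ‖ R_L = 45.81 kΩ.
Now apply the divider: V_out = 10.6 × 0.5512 = 5.843 V.
(Unloaded it would be 6.38 V; the load pulls it down.)

V_out ≈ 5.84 V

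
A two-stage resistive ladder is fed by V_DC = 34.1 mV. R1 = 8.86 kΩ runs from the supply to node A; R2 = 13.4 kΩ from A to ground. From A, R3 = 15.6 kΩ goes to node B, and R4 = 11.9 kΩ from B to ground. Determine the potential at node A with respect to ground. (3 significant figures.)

Node A sees R2 in parallel with the series input of stage 2, R3 + R4 = 27.50 kΩ.
R2 ‖ (R3+R4) = 9.010 kΩ.
So V_A = 34.1 × 0.5042 = 17.19 mV.

V_A ≈ 17.2 mV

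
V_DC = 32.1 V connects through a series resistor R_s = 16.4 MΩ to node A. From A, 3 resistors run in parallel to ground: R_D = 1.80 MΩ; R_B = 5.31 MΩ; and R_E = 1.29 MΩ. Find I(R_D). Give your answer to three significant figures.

I ≈ 0.688 µA

Combine the parallel branches: R_p = (1/1.80 + 1/5.31 + 1/1.29)⁻¹ = 0.6583 MΩ.
Node voltage V_A = V_DC · R_p/(R_s + R_p) = 32.1 × 0.03859 = 1.239 V.
I(R_D) = V_A / R_D = 1.239/1.80 = 0.6882 µA.
(Equivalently: I_total = 1.882 µA, then current-divider fraction G_k/ΣG = 0.3657.)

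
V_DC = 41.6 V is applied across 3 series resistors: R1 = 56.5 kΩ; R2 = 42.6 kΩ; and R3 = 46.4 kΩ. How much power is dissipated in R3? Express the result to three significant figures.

ΣR = 145.5 kΩ → I = 41.6/145.5 = 0.2859 mA.
P = I²R = 0.08174 × 46.4 = 3.793 mW.

P ≈ 3.79 mW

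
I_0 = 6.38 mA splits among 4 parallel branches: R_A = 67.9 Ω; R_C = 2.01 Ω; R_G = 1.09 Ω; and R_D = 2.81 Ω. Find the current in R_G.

I ≈ 3.28 mA

ΣG = 1/67.9 + 1/2.01 + 1/1.09 + 1/2.81 = 1.786.
R_G takes the fraction G_k/ΣG = 0.9174/1.786 = 0.5138, so I = 6.38 × 0.5138 = 3.278 mA.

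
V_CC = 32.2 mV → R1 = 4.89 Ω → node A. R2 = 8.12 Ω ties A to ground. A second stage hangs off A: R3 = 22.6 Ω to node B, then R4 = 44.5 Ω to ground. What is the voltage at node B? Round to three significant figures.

Node A sees R2 in parallel with the series input of stage 2, R3 + R4 = 67.10 Ω.
Effective lower resistance at A: R2 ‖ 67.10 = 7.243 Ω.
V_A = 32.2 × 7.243/(4.89 + 7.243) = 19.22 mV.
Stage 2 is unloaded, so V_B = V_A · R4/(R3+R4) = 19.22 × 44.5/67.10 = 12.75 mV.

V_B ≈ 12.7 mV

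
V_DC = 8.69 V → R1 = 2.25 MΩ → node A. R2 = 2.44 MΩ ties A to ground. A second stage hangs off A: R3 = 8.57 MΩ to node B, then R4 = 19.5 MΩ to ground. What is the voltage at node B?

Looking into the second stage from A: R3 + R4 = 28.07 MΩ appears in parallel with R2.
Effective lower resistance at A: R2 ‖ 28.07 = 2.245 MΩ.
So V_A = 8.69 × 0.4994 = 4.340 V.
Stage 2 is unloaded, so V_B = V_A · R4/(R3+R4) = 4.340 × 19.5/28.07 = 3.015 V.

V_B ≈ 3.01 V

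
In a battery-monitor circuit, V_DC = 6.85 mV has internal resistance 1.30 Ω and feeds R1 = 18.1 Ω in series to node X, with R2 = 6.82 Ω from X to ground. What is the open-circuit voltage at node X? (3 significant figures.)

V_th ≈ 1.78 mV

R1' = 1.30 + 18.1 = 19.40 Ω (source resistance + R1).
With X open, the divider is unloaded: V_th = 6.85 × 6.82/26.22 = 1.782 mV.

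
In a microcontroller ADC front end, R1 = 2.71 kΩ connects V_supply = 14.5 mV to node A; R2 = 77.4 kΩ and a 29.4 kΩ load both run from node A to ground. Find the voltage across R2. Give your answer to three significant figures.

V_out ≈ 12.9 mV

R2 ‖ R_L = (77.4 × 29.4)/(77.4 + 29.4) = 21.31 kΩ.
Voltage divider with the loaded lower leg: V_out = 14.5 × 21.31/(2.71 + 21.31) = 14.5 × 0.8872 = 12.86 mV.
(Unloaded it would be 14.0 mV; the load pulls it down.)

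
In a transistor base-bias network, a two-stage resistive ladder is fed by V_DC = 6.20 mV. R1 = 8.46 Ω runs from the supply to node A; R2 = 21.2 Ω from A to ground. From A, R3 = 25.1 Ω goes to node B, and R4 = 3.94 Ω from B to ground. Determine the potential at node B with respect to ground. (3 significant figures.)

V_B ≈ 0.498 mV

Node A sees R2 in parallel with the series input of stage 2, R3 + R4 = 29.04 Ω.
R2 ‖ (R3+R4) = 12.25 Ω.
First divider: V_A = V_DC · 12.25/(8.46 + 12.25) = 3.668 mV.
V_B = V_A × 0.1357 = 0.4976 mV.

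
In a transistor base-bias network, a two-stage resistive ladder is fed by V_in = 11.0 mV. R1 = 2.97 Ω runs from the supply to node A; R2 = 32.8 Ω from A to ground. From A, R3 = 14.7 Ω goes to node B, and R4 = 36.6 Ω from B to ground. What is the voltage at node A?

Node A sees R2 in parallel with the series input of stage 2, R3 + R4 = 51.30 Ω.
Effective lower resistance at A: R2 ‖ 51.30 = 20.01 Ω.
First divider: V_A = V_in · 20.01/(2.97 + 20.01) = 9.578 mV.

V_A ≈ 9.58 mV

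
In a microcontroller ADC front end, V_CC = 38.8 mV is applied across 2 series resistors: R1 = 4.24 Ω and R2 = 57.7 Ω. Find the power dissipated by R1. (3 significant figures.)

The common current is I = 38.8/61.94 = 0.6264 mA.
P = I²R = 0.3924 × 4.24 = 1.664 µW.

P ≈ 1.66 µW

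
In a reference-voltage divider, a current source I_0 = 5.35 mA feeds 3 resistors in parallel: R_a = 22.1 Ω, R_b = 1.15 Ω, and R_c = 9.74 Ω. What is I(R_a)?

ΣG = 1/22.1 + 1/1.15 + 1/9.74 = 1.017.
By the current-divider rule, I = I_0 · G_k/ΣG = 5.35 × 0.04447 = 0.2379 mA.

I ≈ 0.238 mA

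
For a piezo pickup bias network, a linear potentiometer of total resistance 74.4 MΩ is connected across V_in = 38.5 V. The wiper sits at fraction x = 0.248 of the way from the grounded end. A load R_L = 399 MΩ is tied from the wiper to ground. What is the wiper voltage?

V_out ≈ 9.23 V

The pot divides into 55.95 MΩ above the wiper and 18.45 MΩ below.
R_L loads the lower segment: effective lower R = 17.64 MΩ.
Then V_out = V_in · 17.64/(55.95 + 17.64) = 9.227 V.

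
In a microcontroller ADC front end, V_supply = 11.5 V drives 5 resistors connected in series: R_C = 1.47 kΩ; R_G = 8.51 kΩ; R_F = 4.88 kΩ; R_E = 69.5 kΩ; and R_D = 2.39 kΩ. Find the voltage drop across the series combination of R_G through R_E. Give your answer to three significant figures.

V ≈ 11.0 V

ΣR = 1.47 + 8.51 + 4.88 + 69.5 + 2.39 = 86.75 kΩ.
R_{R_G..R_E} = 8.51 + 4.88 + 69.5 = 82.89 kΩ.
V = V_supply · R/ΣR = 11.5 × 0.9555 = 10.99 V.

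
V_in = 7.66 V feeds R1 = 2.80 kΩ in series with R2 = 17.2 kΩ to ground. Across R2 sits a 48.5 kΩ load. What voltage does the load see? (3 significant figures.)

V_out ≈ 6.28 V

First combine the lower leg with the load: R2 ‖ R_L = 12.70 kΩ.
Then V_out = V_in · R2'/(R1 + R2') = 7.66 × 12.70/15.50 = 6.276 V.
(Unloaded it would be 6.59 V; the load pulls it down.)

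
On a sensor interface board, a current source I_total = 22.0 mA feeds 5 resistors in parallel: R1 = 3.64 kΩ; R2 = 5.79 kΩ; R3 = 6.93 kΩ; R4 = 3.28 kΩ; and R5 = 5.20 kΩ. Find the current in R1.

Total conductance ΣG = 1/3.64 + 1/5.79 + 1/6.93 + 1/3.28 + 1/5.20 = 1.089 (units of 1/kΩ).
Current divider: I(R1) = I_total · G_k/ΣG = 22.0 × (0.2747/1.089) = 22.0 × 0.2523 = 5.550 mA.

I ≈ 5.55 mA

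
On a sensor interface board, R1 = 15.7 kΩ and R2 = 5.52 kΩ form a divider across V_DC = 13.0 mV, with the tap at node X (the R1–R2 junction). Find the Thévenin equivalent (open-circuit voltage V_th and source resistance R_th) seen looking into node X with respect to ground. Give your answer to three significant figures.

V_th ≈ 3.38 mV, R_th ≈ 4.08 kΩ

V_th is the unloaded tap voltage: V_DC · R2/(R1+R2) = 13.0 × 0.2601 = 3.382 mV.
With V_DC suppressed (replaced by a short), R_th = R1 ‖ R2 = (15.70 × 5.52)/(15.70 + 5.52) = 4.084 kΩ.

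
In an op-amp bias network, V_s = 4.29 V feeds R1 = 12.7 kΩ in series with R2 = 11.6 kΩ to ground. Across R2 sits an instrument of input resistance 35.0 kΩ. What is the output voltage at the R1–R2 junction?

V_out ≈ 1.75 V

R2 ‖ R_L = (11.6 × 35.0)/(11.6 + 35.0) = 8.712 kΩ.
Now apply the divider: V_out = 4.29 × 0.4069 = 1.746 V.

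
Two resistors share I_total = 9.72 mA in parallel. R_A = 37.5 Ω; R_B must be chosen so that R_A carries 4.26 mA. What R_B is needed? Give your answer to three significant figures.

R_B ≈ 29.3 Ω

The fraction through R_A equals R_B/(R_A+R_B).
With f = 0.4383, R_B = R_A · f/(1−f) = 37.5 × 0.7802 = 29.26 Ω.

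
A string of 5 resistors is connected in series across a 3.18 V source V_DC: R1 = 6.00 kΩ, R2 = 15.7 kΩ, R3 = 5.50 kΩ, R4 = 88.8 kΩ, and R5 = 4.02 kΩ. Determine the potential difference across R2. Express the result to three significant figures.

V ≈ 0.416 V

Series total: ΣR = 6.00 + 15.7 + 5.50 + 88.8 + 4.02 = 120.0 kΩ.
Voltage divider: V = V_DC · (15.70 / 120.0) = 3.18 × 0.1308 = 0.4160 V.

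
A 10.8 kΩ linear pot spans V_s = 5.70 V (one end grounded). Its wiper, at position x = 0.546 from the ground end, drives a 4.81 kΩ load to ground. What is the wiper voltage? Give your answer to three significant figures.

Split the track: R_lower = x·R_p = 5.897 kΩ, R_upper = (1−x)·R_p = 4.903 kΩ.
R_L loads the lower segment: effective lower R = 2.649 kΩ.
Loaded-divider output: V_out = 5.70 × 0.3508 = 1.999 V.

V_out ≈ 2.00 V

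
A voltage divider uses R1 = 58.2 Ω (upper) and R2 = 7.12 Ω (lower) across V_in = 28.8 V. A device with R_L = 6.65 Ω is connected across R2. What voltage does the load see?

V_out ≈ 1.61 V

R2 ‖ R_L = (7.12 × 6.65)/(7.12 + 6.65) = 3.438 Ω.
Then V_out = V_in · R2'/(R1 + R2') = 28.8 × 3.438/61.64 = 1.607 V.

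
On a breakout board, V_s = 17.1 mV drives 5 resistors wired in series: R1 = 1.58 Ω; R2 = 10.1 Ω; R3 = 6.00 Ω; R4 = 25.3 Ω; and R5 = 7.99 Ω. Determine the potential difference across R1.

ΣR = 1.58 + 10.1 + 6.00 + 25.3 + 7.99 = 50.97 Ω.
Voltage divider: V = V_s · (1.580 / 50.97) = 17.1 × 0.03100 = 0.5301 mV.

V ≈ 0.530 mV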